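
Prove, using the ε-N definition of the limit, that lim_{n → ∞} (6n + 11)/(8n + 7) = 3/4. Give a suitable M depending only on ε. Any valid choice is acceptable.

Suppose ε > 0. For n ≥ 1, |(6n + 11)/(8n + 7) − (3/4)| = |46|/(8(8n + 7)) = 46/(8(8n + 7)).
Since 8n + 7 ≥ 8n for n ≥ 1, this is ≤ 46/(8·8n) = (23/32)/n.
So |(6n + 11)/(8n + 7) − (3/4)| < ε whenever n > (23/32)/ε.
Take M = (23/32)/ε. If n > M then |(6n + 11)/(8n + 7) − (3/4)| ≤ (23/32)/n < ε.

M = (23/32)/ε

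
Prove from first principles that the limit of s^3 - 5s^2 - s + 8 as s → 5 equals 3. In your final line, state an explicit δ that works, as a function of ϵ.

δ = min(2, ϵ/50)

Fix ϵ > 0. We want δ > 0 such that 0 < |s − 5| < δ implies |(s^3 - 5s^2 - s + 8) − 3| < ϵ.
(s^3 - 5s^2 - s + 8) − 3 = s^3 - 5s^2 - s + 5 = (s − 5)(s^2 - 1).
So |(s^3 - 5s^2 - s + 8) − 3| = |s − 5|·|s^2 - 1|.
Require δ ≤ 2. Then |s − 5| < 2 gives |s| < 7, and by the triangle inequality |s^2 - 1| ≤ 7^2 + 1 = 50.
Hence |(s^3 - 5s^2 - s + 8) − 3| ≤ 50|s − 5| < ϵ provided |s − 5| < ϵ/50.
Choosing δ = min(2, ϵ/50) ensures both conditions, hence |(s^3 - 5s^2 - s + 8) − 3| < ϵ.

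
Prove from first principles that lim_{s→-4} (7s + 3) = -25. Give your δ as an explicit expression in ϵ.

Let ϵ > 0 be given. We need δ > 0 so that 0 < |s + 4| < δ implies |(7s + 3) + 25| < ϵ.
Since (7s + 3) + 25 = 7(s + 4), we have |(7s + 3) + 25| = 7|s + 4|.
Thus it suffices that |s + 4| < ϵ/7.
Choosing δ = ϵ/7 gives |(7s + 3) + 25| = 7|s + 4| < ϵ whenever |s + 4| < δ.

δ = ϵ/7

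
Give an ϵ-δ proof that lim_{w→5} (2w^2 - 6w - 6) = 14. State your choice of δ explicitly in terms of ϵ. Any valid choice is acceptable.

Fix ϵ > 0. We want δ > 0 such that 0 < |w − 5| < δ implies |(2w^2 - 6w - 6) − 14| < ϵ.
(2w^2 - 6w - 6) − 14 = 2w^2 - 6w - 20 = (w − 5)(2w + 4).
So |(2w^2 - 6w - 6) − 14| = |w − 5|·|2w + 4|.
Assume first that |w − 5| < 1, so |w| < 6. Then |2w + 4| ≤ 2·6 + 4 = 16.
Hence |(2w^2 - 6w - 6) − 14| ≤ 16|w − 5| < ϵ provided |w − 5| < ϵ/16.
Take δ = min(1, ϵ/16). Then 0 < |w − 5| < δ gives both |w − 5| < 1 and |w − 5| < ϵ/16, so |(2w^2 - 6w - 6) − 14| < ϵ.

δ = min(1, ϵ/16)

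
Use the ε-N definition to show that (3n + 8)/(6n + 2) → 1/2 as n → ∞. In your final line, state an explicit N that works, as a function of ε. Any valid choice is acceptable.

N = (7/6)/ε

Suppose ε > 0. For n ≥ 1, |(3n + 8)/(6n + 2) − (1/2)| = |42|/(6(6n + 2)) = 42/(6(6n + 2)).
Since 6n + 2 ≥ 6n for n ≥ 1, this is ≤ 42/(6·6n) = (7/6)/n.
So |(3n + 8)/(6n + 2) − (1/2)| < ε whenever n > (7/6)/ε.
Take N = (7/6)/ε. If n > N then |(3n + 8)/(6n + 2) − (1/2)| ≤ (7/6)/n < ε.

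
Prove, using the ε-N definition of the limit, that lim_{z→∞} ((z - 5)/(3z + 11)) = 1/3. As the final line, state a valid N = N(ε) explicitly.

Fix ε > 0. We seek N > 0 such that z > N implies |(z - 5)/(3z + 11) − (1/3)| < ε.
(z - 5)/(3z + 11) − (1/3) = (3(z - 5) − (3z + 11)) / (3(3z + 11)) = -26/(3(3z + 11)).
For z > 0 we have 3z + 11 > 3z, so |(z - 5)/(3z + 11) − (1/3)| = 26/(3(3z + 11)) < 26/(3·3z) = (26/9)/z.
Thus |(z - 5)/(3z + 11) − (1/3)| < ε whenever z > (26/9)/ε.
Take N = (26/9)/ε. If z > N then |(z - 5)/(3z + 11) − (1/3)| < (26/9)/z < ε.

N = (26/9)/ε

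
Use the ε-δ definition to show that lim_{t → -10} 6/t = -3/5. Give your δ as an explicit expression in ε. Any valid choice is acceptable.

δ = min(5, (25/3)ε)

Let ε > 0 be given. We seek δ > 0 such that 0 < |t + 10| < δ implies |6/t + 3/5| < ε.
|6/t + 3/5| = 6·|-10 − t|/(10·|t|) = 6|t + 10|/(10|t|).
Restrict δ ≤ 5. Then |t + 10| < 5 gives |t| > 5, so 10|t| > 50.
Then |6/t + 3/5| < 6|t + 10|/50, which is < ε when |t + 10| < (25/3)ε.
Take δ = min(5, (25/3)ε). Then 0 < |t + 10| < δ gives both |t + 10| < 5 and |t + 10| < (25/3)ε, so |6/t + 3/5| < ε.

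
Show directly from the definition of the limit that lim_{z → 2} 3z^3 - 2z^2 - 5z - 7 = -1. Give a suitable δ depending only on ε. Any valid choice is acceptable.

δ = min(2, ε/67)

Let ε > 0 be given. We want δ > 0 such that 0 < |z − 2| < δ implies |(3z^3 - 2z^2 - 5z - 7) + 1| < ε.
(3z^3 - 2z^2 - 5z - 7) + 1 = 3z^3 - 2z^2 - 5z - 6 = (z − 2)(3z^2 + 4z + 3).
So |(3z^3 - 2z^2 - 5z - 7) + 1| = |z − 2|·|3z^2 + 4z + 3|.
Assume first that |z − 2| < 2, so |z| < 4. Then |3z^2 + 4z + 3| ≤ 3·4^2 + 4·4 + 3 = 67.
Hence |(3z^3 - 2z^2 - 5z - 7) + 1| ≤ 67|z − 2| < ε provided |z − 2| < ε/67.
Choosing δ = min(2, ε/67) ensures both conditions, hence |(3z^3 - 2z^2 - 5z - 7) + 1| < ε.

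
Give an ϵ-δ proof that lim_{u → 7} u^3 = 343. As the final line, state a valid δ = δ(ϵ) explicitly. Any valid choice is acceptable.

δ = min(1, ϵ/169)

Suppose ϵ > 0. We seek δ > 0 with 0 < |u − 7| < δ ⇒ |u^3 − 343| < ϵ.
Factor: u^3 − 343 = (u − 7)(u^2 + 7u + 49), so |u^3 − 343| = |u − 7|·|u^2 + 7u + 49|.
Impose δ ≤ 1 so that |u| < 8; then |u^2 + 7u + 49| ≤ 169.
Hence |u^3 − 343| ≤ 169|u − 7|, which is < ϵ once |u − 7| < ϵ/169.
Take δ = min(1, ϵ/169). If 0 < |u − 7| < δ then both bounds hold and |u^3 − 343| ≤ 169|u − 7| < 169·(ϵ/169) = ϵ.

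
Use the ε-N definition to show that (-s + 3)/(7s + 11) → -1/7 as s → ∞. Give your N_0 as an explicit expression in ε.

Let ε > 0. We seek N_0 > 0 such that s > N_0 implies |(-s + 3)/(7s + 11) + 1/7| < ε.
(-s + 3)/(7s + 11) + 1/7 = (7(-s + 3) − (-1)(7s + 11)) / (7(7s + 11)) = 32/(7(7s + 11)).
For s > 0 we have 7s + 11 > 7s, so |(-s + 3)/(7s + 11) + 1/7| = 32/(7(7s + 11)) < 32/(7·7s) = (32/49)/s.
Thus |(-s + 3)/(7s + 11) + 1/7| < ε whenever s > (32/49)/ε.
Take N_0 = (32/49)/ε. If s > N_0 then |(-s + 3)/(7s + 11) + 1/7| < (32/49)/s < ε.

N_0 = (32/49)/ε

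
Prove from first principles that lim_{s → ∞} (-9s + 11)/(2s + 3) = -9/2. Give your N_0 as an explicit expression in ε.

N_0 = (49/4)/ε

Fix ε > 0. We seek N_0 > 0 such that s > N_0 implies |(-9s + 11)/(2s + 3) + 9/2| < ε.
(-9s + 11)/(2s + 3) + 9/2 = (2(-9s + 11) − (-9)(2s + 3)) / (2(2s + 3)) = 49/(2(2s + 3)).
For s > 0 we have 2s + 3 > 2s, so |(-9s + 11)/(2s + 3) + 9/2| = 49/(2(2s + 3)) < 49/(2·2s) = (49/4)/s.
Thus |(-9s + 11)/(2s + 3) + 9/2| < ε whenever s > (49/4)/ε.
Take N_0 = (49/4)/ε. If s > N_0 then |(-9s + 11)/(2s + 3) + 9/2| < (49/4)/s < ε.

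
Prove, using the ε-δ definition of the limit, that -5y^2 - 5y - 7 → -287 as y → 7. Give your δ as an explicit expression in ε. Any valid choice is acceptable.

Let ε > 0. We want δ > 0 such that 0 < |y − 7| < δ implies |(-5y^2 - 5y - 7) + 287| < ε.
(-5y^2 - 5y - 7) + 287 = -5y^2 - 5y + 280 = (y − 7)(-5y - 40).
So |(-5y^2 - 5y - 7) + 287| = |y − 7|·|-5y - 40|.
Assume first that |y − 7| < 2, so |y| < 9. Then |-5y - 40| ≤ 5·9 + 40 = 85.
Hence |(-5y^2 - 5y - 7) + 287| ≤ 85|y − 7| < ε provided |y − 7| < ε/85.
Take δ = min(2, ε/85). Then 0 < |y − 7| < δ gives both |y − 7| < 2 and |y − 7| < ε/85, so |(-5y^2 - 5y - 7) + 287| < ε.

δ = min(2, ε/85)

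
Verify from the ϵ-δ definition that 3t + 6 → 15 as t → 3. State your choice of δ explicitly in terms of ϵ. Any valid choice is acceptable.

δ = ϵ/3

Let ϵ > 0. We need δ > 0 so that 0 < |t − 3| < δ implies |(3t + 6) − 15| < ϵ.
Since (3t + 6) − 15 = 3(t − 3), we have |(3t + 6) − 15| = 3|t − 3|.
Thus it suffices that |t − 3| < ϵ/3.
Take δ = ϵ/3. If 0 < |t − 3| < δ then |(3t + 6) − 15| = 3|t − 3| < 3·(ϵ/3) = ϵ.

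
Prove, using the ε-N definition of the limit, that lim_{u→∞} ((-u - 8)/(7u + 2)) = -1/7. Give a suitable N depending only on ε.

Fix ε > 0. We seek N > 0 such that u > N implies |(-u - 8)/(7u + 2) + 1/7| < ε.
(-u - 8)/(7u + 2) + 1/7 = (7(-u - 8) − (-1)(7u + 2)) / (7(7u + 2)) = -54/(7(7u + 2)).
For u > 0 we have 7u + 2 > 7u, so |(-u - 8)/(7u + 2) + 1/7| = 54/(7(7u + 2)) < 54/(7·7u) = (54/49)/u.
Thus |(-u - 8)/(7u + 2) + 1/7| < ε whenever u > (54/49)/ε.
Take N = (54/49)/ε. If u > N then |(-u - 8)/(7u + 2) + 1/7| < (54/49)/u < ε.

N = (54/49)/ε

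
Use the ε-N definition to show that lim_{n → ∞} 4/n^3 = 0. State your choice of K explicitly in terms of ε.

Let ε > 0 be given. For n ≥ 1, |4/n^3 − 0| = 4/n^3.
4/n^3 < ε ⇔ n^3 > 4/ε ⇔ n > (4/ε)^{1/3}.
Take K = (4/ε)^{1/3}. Then n > K implies 4/n^3 < ε.

K = (4/ε)^{1/3}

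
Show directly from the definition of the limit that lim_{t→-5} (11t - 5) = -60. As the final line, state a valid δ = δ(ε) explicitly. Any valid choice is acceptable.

Suppose ε > 0. We need δ > 0 so that 0 < |t + 5| < δ implies |(11t - 5) + 60| < ε.
|(11t - 5) + 60| = |11t + 55| = 11|t + 5|.
So 11|t + 5| < ε exactly when |t + 5| < ε/11.
Take δ = ε/11. If 0 < |t + 5| < δ then |(11t - 5) + 60| = 11|t + 5| < 11·(ε/11) = ε.

δ = ε/11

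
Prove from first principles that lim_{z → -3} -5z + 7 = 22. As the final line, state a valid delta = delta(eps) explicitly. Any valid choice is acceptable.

delta = eps/5

Let eps > 0. We need delta > 0 so that 0 < |z + 3| < delta implies |(-5z + 7) − 22| < eps.
|(-5z + 7) − 22| = |-5z - 15| = 5|z + 3|.
Thus it suffices that |z + 3| < eps/5.
Choosing delta = eps/5 gives |(-5z + 7) − 22| = 5|z + 3| < eps whenever |z + 3| < delta.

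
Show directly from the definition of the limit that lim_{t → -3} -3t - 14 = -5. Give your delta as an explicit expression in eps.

Let eps > 0. We need delta > 0 so that 0 < |t + 3| < delta implies |(-3t - 14) + 5| < eps.
Since (-3t - 14) + 5 = -3(t + 3), we have |(-3t - 14) + 5| = 3|t + 3|.
So 3|t + 3| < eps exactly when |t + 3| < eps/3.
Choosing delta = eps/3 gives |(-3t - 14) + 5| = 3|t + 3| < eps whenever |t + 3| < delta.

delta = eps/3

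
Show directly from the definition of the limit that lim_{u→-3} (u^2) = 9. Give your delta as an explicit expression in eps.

delta = min(2, eps/8)

Fix eps > 0. We seek delta > 0 with 0 < |u + 3| < delta ⇒ |u^2 − 9| < eps.
Factor: u^2 − 9 = (u + 3)(u - 3), so |u^2 − 9| = |u + 3|·|u - 3|.
Impose delta ≤ 2 so that |u| < 5; then |u - 3| ≤ 8.
Hence |u^2 − 9| ≤ 8|u + 3|, which is < eps once |u + 3| < eps/8.
Take delta = min(2, eps/8). If 0 < |u + 3| < delta then both bounds hold and |u^2 − 9| ≤ 8|u + 3| < 8·(eps/8) = eps.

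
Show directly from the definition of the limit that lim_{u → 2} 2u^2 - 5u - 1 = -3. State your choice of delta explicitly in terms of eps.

delta = min(1, eps/7)

Fix eps > 0. We want delta > 0 such that 0 < |u − 2| < delta implies |(2u^2 - 5u - 1) + 3| < eps.
(2u^2 - 5u - 1) + 3 = 2u^2 - 5u + 2 = (u − 2)(2u - 1).
So |(2u^2 - 5u - 1) + 3| = |u − 2|·|2u - 1|.
Require delta ≤ 1. Then |u − 2| < 1 gives |u| < 3, and by the triangle inequality |2u - 1| ≤ 2·3 + 1 = 7.
Hence |(2u^2 - 5u - 1) + 3| ≤ 7|u − 2| < eps provided |u − 2| < eps/7.
Choosing delta = min(1, eps/7) ensures both conditions, hence |(2u^2 - 5u - 1) + 3| < eps.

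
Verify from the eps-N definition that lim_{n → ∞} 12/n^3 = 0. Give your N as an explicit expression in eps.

N = (12/eps)^{1/3}

Fix eps > 0. For n ≥ 1, |12/n^3 − 0| = 12/n^3.
12/n^3 < eps ⇔ n^3 > 12/eps ⇔ n > (12/eps)^{1/3}.
Take N = (12/eps)^{1/3}. Then n > N implies 12/n^3 < eps.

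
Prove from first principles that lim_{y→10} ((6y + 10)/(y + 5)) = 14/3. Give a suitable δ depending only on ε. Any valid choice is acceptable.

δ = min(15/2, (45/8)ε)

Let ε > 0 be given. We want δ > 0 with 0 < |y − 10| < δ ⇒ |(6y + 10)/(y + 5) − (14/3)| < ε.
Combining over a common denominator, (6y + 10)/(y + 5) − (14/3) = [(6y + 10)·15 − 70·(y + 5)] / [15·(y + 5)] = 20(y − 10) / (15(y + 5)).
So |(6y + 10)/(y + 5) − (14/3)| = 20|y − 10| / (15·|y + 5|).
Restrict δ ≤ 15/2. Then |y − 10| < 15/2 gives |y + 5| = |(y − 10) + 15| ≥ 15 − 15/2 = 15/2.
Hence |(6y + 10)/(y + 5) − (14/3)| < 20|y − 10|/(15·(15/2)) = (8/45)|y − 10|, which is < ε once |y − 10| < (45/8)ε.
Take δ = min(15/2, (45/8)ε). Then 0 < |y − 10| < δ forces both bounds, so |(6y + 10)/(y + 5) − (14/3)| < ε.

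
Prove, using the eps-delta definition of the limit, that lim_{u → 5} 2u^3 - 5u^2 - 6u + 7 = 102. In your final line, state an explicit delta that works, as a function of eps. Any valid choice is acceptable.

delta = min(2, eps/152)

Fix eps > 0. We want delta > 0 such that 0 < |u − 5| < delta implies |(2u^3 - 5u^2 - 6u + 7) − 102| < eps.
(2u^3 - 5u^2 - 6u + 7) − 102 = 2u^3 - 5u^2 - 6u - 95 = (u − 5)(2u^2 + 5u + 19).
So |(2u^3 - 5u^2 - 6u + 7) − 102| = |u − 5|·|2u^2 + 5u + 19|.
Require delta ≤ 2. Then |u − 5| < 2 gives |u| < 7, and by the triangle inequality |2u^2 + 5u + 19| ≤ 2·7^2 + 5·7 + 19 = 152.
Hence |(2u^3 - 5u^2 - 6u + 7) − 102| ≤ 152|u − 5| < eps provided |u − 5| < eps/152.
Take delta = min(2, eps/152). Then 0 < |u − 5| < delta gives both |u − 5| < 2 and |u − 5| < eps/152, so |(2u^3 - 5u^2 - 6u + 7) − 102| < eps.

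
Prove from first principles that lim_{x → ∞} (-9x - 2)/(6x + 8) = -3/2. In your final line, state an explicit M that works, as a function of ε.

Let ε > 0. We seek M > 0 such that x > M implies |(-9x - 2)/(6x + 8) + 3/2| < ε.
(-9x - 2)/(6x + 8) + 3/2 = (6(-9x - 2) − (-9)(6x + 8)) / (6(6x + 8)) = 60/(6(6x + 8)).
For x > 0 we have 6x + 8 > 6x, so |(-9x - 2)/(6x + 8) + 3/2| = 60/(6(6x + 8)) < 60/(6·6x) = (5/3)/x.
Thus |(-9x - 2)/(6x + 8) + 3/2| < ε whenever x > (5/3)/ε.
Take M = (5/3)/ε. If x > M then |(-9x - 2)/(6x + 8) + 3/2| < (5/3)/x < ε.

M = (5/3)/ε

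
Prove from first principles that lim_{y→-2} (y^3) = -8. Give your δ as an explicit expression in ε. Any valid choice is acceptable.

δ = min(2, ε/28)

Fix ε > 0. We seek δ > 0 with 0 < |y + 2| < δ ⇒ |y^3 + 8| < ε.
Factor: y^3 + 8 = (y + 2)(y^2 - 2y + 4), so |y^3 + 8| = |y + 2|·|y^2 - 2y + 4|.
Impose δ ≤ 2 so that |y| < 4; then |y^2 - 2y + 4| ≤ 28.
Hence |y^3 + 8| ≤ 28|y + 2|, which is < ε once |y + 2| < ε/28.
Take δ = min(2, ε/28). If 0 < |y + 2| < δ then both bounds hold and |y^3 + 8| ≤ 28|y + 2| < 28·(ε/28) = ε.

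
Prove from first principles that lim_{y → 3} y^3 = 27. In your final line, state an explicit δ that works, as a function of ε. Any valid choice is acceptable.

δ = min(2, ε/49)

Let ε > 0 be given. We seek δ > 0 with 0 < |y − 3| < δ ⇒ |y^3 − 27| < ε.
Factor: y^3 − 27 = (y − 3)(y^2 + 3y + 9), so |y^3 − 27| = |y − 3|·|y^2 + 3y + 9|.
Impose δ ≤ 2 so that |y| < 5; then |y^2 + 3y + 9| ≤ 49.
Hence |y^3 − 27| ≤ 49|y − 3|, which is < ε once |y − 3| < ε/49.
Take δ = min(2, ε/49). If 0 < |y − 3| < δ then both bounds hold and |y^3 − 27| ≤ 49|y − 3| < 49·(ε/49) = ε.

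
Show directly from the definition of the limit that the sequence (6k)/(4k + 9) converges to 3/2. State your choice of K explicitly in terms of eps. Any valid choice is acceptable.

Suppose eps > 0. For k ≥ 1, |(6k)/(4k + 9) − (3/2)| = |-54|/(4(4k + 9)) = 54/(4(4k + 9)).
Since 4k + 9 ≥ 4k for k ≥ 1, this is ≤ 54/(4·4k) = (27/8)/k.
So |(6k)/(4k + 9) − (3/2)| < eps whenever k > (27/8)/eps.
Take K = (27/8)/eps. If k > K then |(6k)/(4k + 9) − (3/2)| ≤ (27/8)/k < eps.

K = (27/8)/eps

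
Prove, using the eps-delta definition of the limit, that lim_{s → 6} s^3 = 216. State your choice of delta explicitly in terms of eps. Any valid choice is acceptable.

Suppose eps > 0. We seek delta > 0 with 0 < |s − 6| < delta ⇒ |s^3 − 216| < eps.
Factor: s^3 − 216 = (s − 6)(s^2 + 6s + 36), so |s^3 − 216| = |s − 6|·|s^2 + 6s + 36|.
Restrict delta ≤ 1. Then |s − 6| < 1 gives |s| < 7, so by the triangle inequality |s^2 + 6s + 36| ≤ 7^2 + 6·7 + 36 = 127.
Hence |s^3 − 216| ≤ 127|s − 6|, which is < eps once |s − 6| < eps/127.
Take delta = min(1, eps/127). If 0 < |s − 6| < delta then both bounds hold and |s^3 − 216| ≤ 127|s − 6| < 127·(eps/127) = eps.

delta = min(1, eps/127)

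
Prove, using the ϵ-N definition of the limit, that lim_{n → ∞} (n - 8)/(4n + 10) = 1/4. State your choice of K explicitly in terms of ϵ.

K = (21/8)/ϵ

Let ϵ > 0. For n ≥ 1, |(n - 8)/(4n + 10) − (1/4)| = |-42|/(4(4n + 10)) = 42/(4(4n + 10)).
Since 4n + 10 ≥ 4n for n ≥ 1, this is ≤ 42/(4·4n) = (21/8)/n.
So |(n - 8)/(4n + 10) − (1/4)| < ϵ whenever n > (21/8)/ϵ.
Take K = (21/8)/ϵ. If n > K then |(n - 8)/(4n + 10) − (1/4)| ≤ (21/8)/n < ϵ.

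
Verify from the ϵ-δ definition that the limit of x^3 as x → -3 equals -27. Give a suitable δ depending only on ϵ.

δ = min(1, ϵ/37)

Let ϵ > 0. We seek δ > 0 with 0 < |x + 3| < δ ⇒ |x^3 + 27| < ϵ.
Factor: x^3 + 27 = (x + 3)(x^2 - 3x + 9), so |x^3 + 27| = |x + 3|·|x^2 - 3x + 9|.
Impose δ ≤ 1 so that |x| < 4; then |x^2 - 3x + 9| ≤ 37.
Hence |x^3 + 27| ≤ 37|x + 3|, which is < ϵ once |x + 3| < ϵ/37.
Take δ = min(1, ϵ/37). If 0 < |x + 3| < δ then both bounds hold and |x^3 + 27| ≤ 37|x + 3| < 37·(ϵ/37) = ϵ.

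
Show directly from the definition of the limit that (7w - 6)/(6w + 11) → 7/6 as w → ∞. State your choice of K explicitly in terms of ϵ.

Suppose ϵ > 0. We seek K > 0 such that w > K implies |(7w - 6)/(6w + 11) − (7/6)| < ϵ.
(7w - 6)/(6w + 11) − (7/6) = (6(7w - 6) − 7(6w + 11)) / (6(6w + 11)) = -113/(6(6w + 11)).
For w > 0 we have 6w + 11 > 6w, so |(7w - 6)/(6w + 11) − (7/6)| = 113/(6(6w + 11)) < 113/(6·6w) = (113/36)/w.
Thus |(7w - 6)/(6w + 11) − (7/6)| < ϵ whenever w > (113/36)/ϵ.
Take K = (113/36)/ϵ. If w > K then |(7w - 6)/(6w + 11) − (7/6)| < (113/36)/w < ϵ.

K = (113/36)/ϵ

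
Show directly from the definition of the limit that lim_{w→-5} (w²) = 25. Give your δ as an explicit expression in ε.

δ = min(1, ε/11)

Suppose ε > 0. We seek δ > 0 with 0 < |w + 5| < δ ⇒ |w² − 25| < ε.
Factor: w² − 25 = (w + 5)(w - 5), so |w² − 25| = |w + 5|·|w - 5|.
Impose δ ≤ 1 so that |w| < 6; then |w - 5| ≤ 11.
Hence |w² − 25| ≤ 11|w + 5|, which is < ε once |w + 5| < ε/11.
Take δ = min(1, ε/11). If 0 < |w + 5| < δ then both bounds hold and |w² − 25| ≤ 11|w + 5| < 11·(ε/11) = ε.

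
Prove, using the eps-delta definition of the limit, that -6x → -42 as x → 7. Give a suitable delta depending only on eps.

Fix eps > 0. We need delta > 0 so that 0 < |x − 7| < delta implies |(-6x) + 42| < eps.
Since (-6x) + 42 = -6(x − 7), we have |(-6x) + 42| = 6|x − 7|.
So 6|x − 7| < eps exactly when |x − 7| < eps/6.
Choosing delta = eps/6 gives |(-6x) + 42| = 6|x − 7| < eps whenever |x − 7| < delta.

delta = eps/6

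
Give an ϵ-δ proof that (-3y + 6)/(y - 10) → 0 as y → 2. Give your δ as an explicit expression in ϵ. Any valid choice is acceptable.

δ = min(4, (4/3)ϵ)

Suppose ϵ > 0. We want δ > 0 with 0 < |y − 2| < δ ⇒ |(-3y + 6)/(y - 10) − 0| < ϵ.
Combining over a common denominator, (-3y + 6)/(y - 10) − 0 = [(-3y + 6)·(-8) − 0·(y - 10)] / [(-8)·(y - 10)] = 24(y − 2) / ((-8)(y - 10)).
So |(-3y + 6)/(y - 10) − 0| = 24|y − 2| / (8·|y − 10|).
Restrict δ ≤ 4. Then |y − 2| < 4 gives |y − 10| = |(y − 2) + (-8)| ≥ 8 − 4 = 4.
Hence |(-3y + 6)/(y - 10) − 0| < 24|y − 2|/(8·4) = (3/4)|y − 2|, which is < ϵ once |y − 2| < (4/3)ϵ.
Take δ = min(4, (4/3)ϵ). Then 0 < |y − 2| < δ forces both bounds, so |(-3y + 6)/(y - 10) − 0| < ϵ.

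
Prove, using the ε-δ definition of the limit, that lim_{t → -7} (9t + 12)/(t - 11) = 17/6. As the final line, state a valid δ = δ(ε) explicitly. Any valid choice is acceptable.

Fix ε > 0. We want δ > 0 with 0 < |t + 7| < δ ⇒ |(9t + 12)/(t - 11) − (17/6)| < ε.
Combining over a common denominator, (9t + 12)/(t - 11) − (17/6) = [(9t + 12)·(-18) − (-51)·(t - 11)] / [(-18)·(t - 11)] = -111(t + 7) / ((-18)(t - 11)).
So |(9t + 12)/(t - 11) − (17/6)| = 111|t + 7| / (18·|t − 11|).
Restrict δ ≤ 9. Then |t + 7| < 9 gives |t − 11| = |(t + 7) + (-18)| ≥ 18 − 9 = 9.
Hence |(9t + 12)/(t - 11) − (17/6)| < 111|t + 7|/(18·9) = (37/54)|t + 7|, which is < ε once |t + 7| < (54/37)ε.
Take δ = min(9, (54/37)ε). Then 0 < |t + 7| < δ forces both bounds, so |(9t + 12)/(t - 11) − (17/6)| < ε.

δ = min(9, (54/37)ε)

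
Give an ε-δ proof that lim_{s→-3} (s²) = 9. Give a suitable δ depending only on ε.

Suppose ε > 0. We seek δ > 0 with 0 < |s + 3| < δ ⇒ |s² − 9| < ε.
Factor: s² − 9 = (s + 3)(s - 3), so |s² − 9| = |s + 3|·|s - 3|.
Impose δ ≤ 2 so that |s| < 5; then |s - 3| ≤ 8.
Hence |s² − 9| ≤ 8|s + 3|, which is < ε once |s + 3| < ε/8.
Take δ = min(2, ε/8). If 0 < |s + 3| < δ then both bounds hold and |s² − 9| ≤ 8|s + 3| < 8·(ε/8) = ε.

δ = min(2, ε/8)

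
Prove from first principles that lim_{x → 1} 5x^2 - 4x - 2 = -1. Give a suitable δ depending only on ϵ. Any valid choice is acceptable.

δ = min(1, ϵ/11)

Let ϵ > 0 be given. We want δ > 0 such that 0 < |x − 1| < δ implies |(5x^2 - 4x - 2) + 1| < ϵ.
(5x^2 - 4x - 2) + 1 = 5x^2 - 4x - 1 = (x − 1)(5x + 1).
So |(5x^2 - 4x - 2) + 1| = |x − 1|·|5x + 1|.
Require δ ≤ 1. Then |x − 1| < 1 gives |x| < 2, and by the triangle inequality |5x + 1| ≤ 5·2 + 1 = 11.
Hence |(5x^2 - 4x - 2) + 1| ≤ 11|x − 1| < ϵ provided |x − 1| < ϵ/11.
Take δ = min(1, ϵ/11). Then 0 < |x − 1| < δ gives both |x − 1| < 1 and |x − 1| < ϵ/11, so |(5x^2 - 4x - 2) + 1| < ϵ.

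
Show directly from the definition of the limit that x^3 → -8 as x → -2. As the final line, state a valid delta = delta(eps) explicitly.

Let eps > 0 be given. We seek delta > 0 with 0 < |x + 2| < delta ⇒ |x^3 + 8| < eps.
Factor: x^3 + 8 = (x + 2)(x^2 - 2x + 4), so |x^3 + 8| = |x + 2|·|x^2 - 2x + 4|.
Restrict delta ≤ 1. Then |x + 2| < 1 gives |x| < 3, so by the triangle inequality |x^2 - 2x + 4| ≤ 3^2 + 2·3 + 4 = 19.
Hence |x^3 + 8| ≤ 19|x + 2|, which is < eps once |x + 2| < eps/19.
Take delta = min(1, eps/19). If 0 < |x + 2| < delta then both bounds hold and |x^3 + 8| ≤ 19|x + 2| < 19·(eps/19) = eps.

delta = min(1, eps/19)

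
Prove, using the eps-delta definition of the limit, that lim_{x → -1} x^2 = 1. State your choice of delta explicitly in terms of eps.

delta = min(2, eps/4)

Let eps > 0 be given. We seek delta > 0 with 0 < |x + 1| < delta ⇒ |x^2 − 1| < eps.
Factor: x^2 − 1 = (x + 1)(x - 1), so |x^2 − 1| = |x + 1|·|x - 1|.
Impose delta ≤ 2 so that |x| < 3; then |x - 1| ≤ 4.
Hence |x^2 − 1| ≤ 4|x + 1|, which is < eps once |x + 1| < eps/4.
Take delta = min(2, eps/4). If 0 < |x + 1| < delta then both bounds hold and |x^2 − 1| ≤ 4|x + 1| < 4·(eps/4) = eps.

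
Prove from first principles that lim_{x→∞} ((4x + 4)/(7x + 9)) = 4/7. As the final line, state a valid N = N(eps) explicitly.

Let eps > 0. We seek N > 0 such that x > N implies |(4x + 4)/(7x + 9) − (4/7)| < eps.
(4x + 4)/(7x + 9) − (4/7) = (7(4x + 4) − 4(7x + 9)) / (7(7x + 9)) = -8/(7(7x + 9)).
For x > 0 we have 7x + 9 > 7x, so |(4x + 4)/(7x + 9) − (4/7)| = 8/(7(7x + 9)) < 8/(7·7x) = (8/49)/x.
Thus |(4x + 4)/(7x + 9) − (4/7)| < eps whenever x > (8/49)/eps.
Take N = (8/49)/eps. If x > N then |(4x + 4)/(7x + 9) − (4/7)| < (8/49)/x < eps.

N = (8/49)/eps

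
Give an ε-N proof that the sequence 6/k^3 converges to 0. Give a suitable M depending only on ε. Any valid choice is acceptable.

M = (6/ε)^{1/3}

Let ε > 0 be given. For k ≥ 1, |6/k^3 − 0| = 6/k^3.
6/k^3 < ε ⇔ k^3 > 6/ε ⇔ k > (6/ε)^{1/3}.
Take M = (6/ε)^{1/3}. Then k > M implies 6/k^3 < ε.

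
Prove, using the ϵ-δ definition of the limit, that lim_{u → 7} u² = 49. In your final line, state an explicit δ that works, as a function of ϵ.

Let ϵ > 0. We seek δ > 0 with 0 < |u − 7| < δ ⇒ |u² − 49| < ϵ.
Factor: u² − 49 = (u − 7)(u + 7), so |u² − 49| = |u − 7|·|u + 7|.
Restrict δ ≤ 1. Then |u − 7| < 1 gives |u| < 8, so by the triangle inequality |u + 7| ≤ 8 + 7 = 15.
Hence |u² − 49| ≤ 15|u − 7|, which is < ϵ once |u − 7| < ϵ/15.
Take δ = min(1, ϵ/15). If 0 < |u − 7| < δ then both bounds hold and |u² − 49| ≤ 15|u − 7| < 15·(ϵ/15) = ϵ.

δ = min(1, ϵ/15)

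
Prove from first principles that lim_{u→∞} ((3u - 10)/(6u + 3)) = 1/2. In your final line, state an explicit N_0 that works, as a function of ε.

N_0 = (23/12)/ε

Suppose ε > 0. We seek N_0 > 0 such that u > N_0 implies |(3u - 10)/(6u + 3) − (1/2)| < ε.
(3u - 10)/(6u + 3) − (1/2) = (6(3u - 10) − 3(6u + 3)) / (6(6u + 3)) = -69/(6(6u + 3)).
For u > 0 we have 6u + 3 > 6u, so |(3u - 10)/(6u + 3) − (1/2)| = 69/(6(6u + 3)) < 69/(6·6u) = (23/12)/u.
Thus |(3u - 10)/(6u + 3) − (1/2)| < ε whenever u > (23/12)/ε.
Take N_0 = (23/12)/ε. If u > N_0 then |(3u - 10)/(6u + 3) − (1/2)| < (23/12)/u < ε.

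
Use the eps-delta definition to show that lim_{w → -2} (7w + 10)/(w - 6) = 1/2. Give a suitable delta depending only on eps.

Let eps > 0. We want delta > 0 with 0 < |w + 2| < delta ⇒ |(7w + 10)/(w - 6) − (1/2)| < eps.
Combining over a common denominator, (7w + 10)/(w - 6) − (1/2) = [(7w + 10)·(-8) − (-4)·(w - 6)] / [(-8)·(w - 6)] = -52(w + 2) / ((-8)(w - 6)).
So |(7w + 10)/(w - 6) − (1/2)| = 52|w + 2| / (8·|w − 6|).
Restrict delta ≤ 4. Then |w + 2| < 4 gives |w − 6| = |(w + 2) + (-8)| ≥ 8 − 4 = 4.
Hence |(7w + 10)/(w - 6) − (1/2)| < 52|w + 2|/(8·4) = (13/8)|w + 2|, which is < eps once |w + 2| < (8/13)eps.
Take delta = min(4, (8/13)eps). Then 0 < |w + 2| < delta forces both bounds, so |(7w + 10)/(w - 6) − (1/2)| < eps.

delta = min(4, (8/13)eps)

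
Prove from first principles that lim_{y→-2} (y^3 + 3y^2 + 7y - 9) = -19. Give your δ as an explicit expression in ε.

Suppose ε > 0. We want δ > 0 such that 0 < |y + 2| < δ implies |(y^3 + 3y^2 + 7y - 9) + 19| < ε.
(y^3 + 3y^2 + 7y - 9) + 19 = y^3 + 3y^2 + 7y + 10 = (y + 2)(y^2 + y + 5).
So |(y^3 + 3y^2 + 7y - 9) + 19| = |y + 2|·|y^2 + y + 5|.
Assume first that |y + 2| < 1, so |y| < 3. Then |y^2 + y + 5| ≤ 3^2 + 3 + 5 = 17.
Hence |(y^3 + 3y^2 + 7y - 9) + 19| ≤ 17|y + 2| < ε provided |y + 2| < ε/17.
Take δ = min(1, ε/17). Then 0 < |y + 2| < δ gives both |y + 2| < 1 and |y + 2| < ε/17, so |(y^3 + 3y^2 + 7y - 9) + 19| < ε.

δ = min(1, ε/17)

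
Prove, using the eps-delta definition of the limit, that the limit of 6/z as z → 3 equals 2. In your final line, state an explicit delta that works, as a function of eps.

Let eps > 0 be given. We seek delta > 0 such that 0 < |z − 3| < delta implies |6/z − 2| < eps.
|6/z − 2| = 6·|3 − z|/(3·|z|) = 6|z − 3|/(3|z|).
Require delta ≤ 3/2 so that |z| > 3 − 3/2 = 3/2, hence 3|z| > 9/2.
Then |6/z − 2| < 6|z − 3|/(9/2), which is < eps when |z − 3| < (3/4)eps.
Take delta = min(3/2, (3/4)eps). Then 0 < |z − 3| < delta gives both |z − 3| < 3/2 and |z − 3| < (3/4)eps, so |6/z − 2| < eps.

delta = min(3/2, (3/4)eps)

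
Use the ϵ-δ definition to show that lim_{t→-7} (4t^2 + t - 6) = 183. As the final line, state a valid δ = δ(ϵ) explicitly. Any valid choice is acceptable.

δ = min(1, ϵ/59)

Let ϵ > 0 be given. We want δ > 0 such that 0 < |t + 7| < δ implies |(4t^2 + t - 6) − 183| < ϵ.
(4t^2 + t - 6) − 183 = 4t^2 + t - 189 = (t + 7)(4t - 27).
So |(4t^2 + t - 6) − 183| = |t + 7|·|4t - 27|.
Require δ ≤ 1. Then |t + 7| < 1 gives |t| < 8, and by the triangle inequality |4t - 27| ≤ 4·8 + 27 = 59.
Hence |(4t^2 + t - 6) − 183| ≤ 59|t + 7| < ϵ provided |t + 7| < ϵ/59.
Take δ = min(1, ϵ/59). Then 0 < |t + 7| < δ gives both |t + 7| < 1 and |t + 7| < ϵ/59, so |(4t^2 + t - 6) − 183| < ϵ.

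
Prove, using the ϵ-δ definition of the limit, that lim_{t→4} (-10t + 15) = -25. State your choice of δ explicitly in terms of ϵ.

δ = ϵ/10

Let ϵ > 0. We need δ > 0 so that 0 < |t − 4| < δ implies |(-10t + 15) + 25| < ϵ.
|(-10t + 15) + 25| = |-10t + 40| = 10|t − 4|.
So 10|t − 4| < ϵ exactly when |t − 4| < ϵ/10.
Take δ = ϵ/10. If 0 < |t − 4| < δ then |(-10t + 15) + 25| = 10|t − 4| < 10·(ϵ/10) = ϵ.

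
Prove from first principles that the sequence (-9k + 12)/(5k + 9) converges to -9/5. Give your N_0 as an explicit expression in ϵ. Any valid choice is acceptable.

Let ϵ > 0. For k ≥ 1, |(-9k + 12)/(5k + 9) + 9/5| = |141|/(5(5k + 9)) = 141/(5(5k + 9)).
Since 5k + 9 ≥ 5k for k ≥ 1, this is ≤ 141/(5·5k) = (141/25)/k.
So |(-9k + 12)/(5k + 9) + 9/5| < ϵ whenever k > (141/25)/ϵ.
Take N_0 = (141/25)/ϵ. If k > N_0 then |(-9k + 12)/(5k + 9) + 9/5| ≤ (141/25)/k < ϵ.

N_0 = (141/25)/ϵ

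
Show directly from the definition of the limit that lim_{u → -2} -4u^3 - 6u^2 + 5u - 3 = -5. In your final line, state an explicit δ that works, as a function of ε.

δ = min(1, ε/43)

Let ε > 0. We want δ > 0 such that 0 < |u + 2| < δ implies |(-4u^3 - 6u^2 + 5u - 3) + 5| < ε.
(-4u^3 - 6u^2 + 5u - 3) + 5 = -4u^3 - 6u^2 + 5u + 2 = (u + 2)(-4u^2 + 2u + 1).
So |(-4u^3 - 6u^2 + 5u - 3) + 5| = |u + 2|·|-4u^2 + 2u + 1|.
Assume first that |u + 2| < 1, so |u| < 3. Then |-4u^2 + 2u + 1| ≤ 4·3^2 + 2·3 + 1 = 43.
Hence |(-4u^3 - 6u^2 + 5u - 3) + 5| ≤ 43|u + 2| < ε provided |u + 2| < ε/43.
Take δ = min(1, ε/43). Then 0 < |u + 2| < δ gives both |u + 2| < 1 and |u + 2| < ε/43, so |(-4u^3 - 6u^2 + 5u - 3) + 5| < ε.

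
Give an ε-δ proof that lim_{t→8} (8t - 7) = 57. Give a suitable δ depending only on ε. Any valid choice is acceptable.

Let ε > 0 be given. We need δ > 0 so that 0 < |t − 8| < δ implies |(8t - 7) − 57| < ε.
Since (8t - 7) − 57 = 8(t − 8), we have |(8t - 7) − 57| = 8|t − 8|.
Thus it suffices that |t − 8| < ε/8.
Choosing δ = ε/8 gives |(8t - 7) − 57| = 8|t − 8| < ε whenever |t − 8| < δ.

δ = ε/8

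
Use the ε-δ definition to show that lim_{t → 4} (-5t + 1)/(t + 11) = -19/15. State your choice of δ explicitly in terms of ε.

δ = min(15/2, (225/112)ε)

Fix ε > 0. We want δ > 0 with 0 < |t − 4| < δ ⇒ |(-5t + 1)/(t + 11) + 19/15| < ε.
Combining over a common denominator, (-5t + 1)/(t + 11) + 19/15 = [(-5t + 1)·15 − (-19)·(t + 11)] / [15·(t + 11)] = -56(t − 4) / (15(t + 11)).
So |(-5t + 1)/(t + 11) + 19/15| = 56|t − 4| / (15·|t + 11|).
Require δ ≤ 15/2, so |t + 11| ≥ |15| − |t − 4| > 15 − 15/2 = 15/2.
Hence |(-5t + 1)/(t + 11) + 19/15| < 56|t − 4|/(15·(15/2)) = (112/225)|t − 4|, which is < ε once |t − 4| < (225/112)ε.
Take δ = min(15/2, (225/112)ε). Then 0 < |t − 4| < δ forces both bounds, so |(-5t + 1)/(t + 11) + 19/15| < ε.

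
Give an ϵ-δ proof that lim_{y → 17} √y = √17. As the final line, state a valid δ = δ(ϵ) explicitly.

Fix ϵ > 0. We want δ > 0 such that 0 < |y − 17| < δ implies |√y − √17| < ϵ.
Rationalise: √y − √17 = (y − 17)/(√y + √17), so |√y − √17| = |y − 17|/(√y + √17).
Restrict δ ≤ 17 so that |y − 17| < 17 forces y > 0, and then √y + √17 > √17.
Hence |√y − √17| < |y − 17|/√17, which is < ϵ once |y − 17| < √17·ϵ.
Take δ = min(17, √17·ϵ). If 0 < |y − 17| < δ then y > 0 and |√y − √17| < |y − 17|/√17 < ϵ.

δ = min(17, √17·ϵ)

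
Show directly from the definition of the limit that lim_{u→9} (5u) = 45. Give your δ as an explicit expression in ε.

δ = ε/5

Let ε > 0 be given. We need δ > 0 so that 0 < |u − 9| < δ implies |(5u) − 45| < ε.
|(5u) − 45| = |5u - 45| = 5|u − 9|.
So 5|u − 9| < ε exactly when |u − 9| < ε/5.
Take δ = ε/5. If 0 < |u − 9| < δ then |(5u) − 45| = 5|u − 9| < 5·(ε/5) = ε.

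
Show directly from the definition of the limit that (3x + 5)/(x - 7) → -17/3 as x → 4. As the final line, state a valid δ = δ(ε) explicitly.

Suppose ε > 0. We want δ > 0 with 0 < |x − 4| < δ ⇒ |(3x + 5)/(x - 7) + 17/3| < ε.
Combining over a common denominator, (3x + 5)/(x - 7) + 17/3 = [(3x + 5)·(-3) − 17·(x - 7)] / [(-3)·(x - 7)] = -26(x − 4) / ((-3)(x - 7)).
So |(3x + 5)/(x - 7) + 17/3| = 26|x − 4| / (3·|x − 7|).
Require δ ≤ 3/2, so |x − 7| ≥ |-3| − |x − 4| > 3 − 3/2 = 3/2.
Hence |(3x + 5)/(x - 7) + 17/3| < 26|x − 4|/(3·(3/2)) = (52/9)|x − 4|, which is < ε once |x − 4| < (9/52)ε.
Take δ = min(3/2, (9/52)ε). Then 0 < |x − 4| < δ forces both bounds, so |(3x + 5)/(x - 7) + 17/3| < ε.

δ = min(3/2, (9/52)ε)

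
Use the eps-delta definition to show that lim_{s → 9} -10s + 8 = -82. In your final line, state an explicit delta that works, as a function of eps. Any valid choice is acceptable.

Suppose eps > 0. We need delta > 0 so that 0 < |s − 9| < delta implies |(-10s + 8) + 82| < eps.
Since (-10s + 8) + 82 = -10(s − 9), we have |(-10s + 8) + 82| = 10|s − 9|.
So 10|s − 9| < eps exactly when |s − 9| < eps/10.
Take delta = eps/10. If 0 < |s − 9| < delta then |(-10s + 8) + 82| = 10|s − 9| < 10·(eps/10) = eps.

delta = eps/10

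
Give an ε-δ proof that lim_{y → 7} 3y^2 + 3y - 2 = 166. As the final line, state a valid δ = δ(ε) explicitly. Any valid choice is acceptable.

Fix ε > 0. We want δ > 0 such that 0 < |y − 7| < δ implies |(3y^2 + 3y - 2) − 166| < ε.
(3y^2 + 3y - 2) − 166 = 3y^2 + 3y - 168 = (y − 7)(3y + 24).
So |(3y^2 + 3y - 2) − 166| = |y − 7|·|3y + 24|.
Assume first that |y − 7| < 1, so |y| < 8. Then |3y + 24| ≤ 3·8 + 24 = 48.
Hence |(3y^2 + 3y - 2) − 166| ≤ 48|y − 7| < ε provided |y − 7| < ε/48.
Take δ = min(1, ε/48). Then 0 < |y − 7| < δ gives both |y − 7| < 1 and |y − 7| < ε/48, so |(3y^2 + 3y - 2) − 166| < ε.

δ = min(1, ε/48)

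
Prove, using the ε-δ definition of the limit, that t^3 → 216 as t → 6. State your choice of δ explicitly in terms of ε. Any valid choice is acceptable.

Fix ε > 0. We seek δ > 0 with 0 < |t − 6| < δ ⇒ |t^3 − 216| < ε.
Factor: t^3 − 216 = (t − 6)(t^2 + 6t + 36), so |t^3 − 216| = |t − 6|·|t^2 + 6t + 36|.
Restrict δ ≤ 1. Then |t − 6| < 1 gives |t| < 7, so by the triangle inequality |t^2 + 6t + 36| ≤ 7^2 + 6·7 + 36 = 127.
Hence |t^3 − 216| ≤ 127|t − 6|, which is < ε once |t − 6| < ε/127.
Take δ = min(1, ε/127). If 0 < |t − 6| < δ then both bounds hold and |t^3 − 216| ≤ 127|t − 6| < 127·(ε/127) = ε.

δ = min(1, ε/127)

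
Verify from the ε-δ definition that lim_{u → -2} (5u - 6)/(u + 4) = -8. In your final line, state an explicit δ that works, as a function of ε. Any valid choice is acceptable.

δ = min(1, (1/13)ε)

Let ε > 0. We want δ > 0 with 0 < |u + 2| < δ ⇒ |(5u - 6)/(u + 4) + 8| < ε.
Combining over a common denominator, (5u - 6)/(u + 4) + 8 = [(5u - 6)·2 − (-16)·(u + 4)] / [2·(u + 4)] = 26(u + 2) / (2(u + 4)).
So |(5u - 6)/(u + 4) + 8| = 26|u + 2| / (2·|u + 4|).
Restrict δ ≤ 1. Then |u + 2| < 1 gives |u + 4| = |(u + 2) + 2| ≥ 2 − 1 = 1.
Hence |(5u - 6)/(u + 4) + 8| < 26|u + 2|/(2·1) = 13|u + 2|, which is < ε once |u + 2| < (1/13)ε.
Take δ = min(1, (1/13)ε). Then 0 < |u + 2| < δ forces both bounds, so |(5u - 6)/(u + 4) + 8| < ε.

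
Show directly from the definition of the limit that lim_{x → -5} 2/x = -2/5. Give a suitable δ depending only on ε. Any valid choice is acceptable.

Let ε > 0. We seek δ > 0 such that 0 < |x + 5| < δ implies |2/x + 2/5| < ε.
|2/x + 2/5| = 2·|-5 − x|/(5·|x|) = 2|x + 5|/(5|x|).
Restrict δ ≤ 5/2. Then |x + 5| < 5/2 gives |x| > 5/2, so 5|x| > 25/2.
Then |2/x + 2/5| < 2|x + 5|/(25/2), which is < ε when |x + 5| < (25/4)ε.
Take δ = min(5/2, (25/4)ε). Then 0 < |x + 5| < δ gives both |x + 5| < 5/2 and |x + 5| < (25/4)ε, so |2/x + 2/5| < ε.

δ = min(5/2, (25/4)ε)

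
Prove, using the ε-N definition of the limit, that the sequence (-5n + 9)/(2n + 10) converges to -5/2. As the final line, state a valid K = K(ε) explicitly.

Let ε > 0. For n ≥ 1, |(-5n + 9)/(2n + 10) + 5/2| = |68|/(2(2n + 10)) = 68/(2(2n + 10)).
Since 2n + 10 ≥ 2n for n ≥ 1, this is ≤ 68/(2·2n) = 17/n.
So |(-5n + 9)/(2n + 10) + 5/2| < ε whenever n > 17/ε.
Take K = 17/ε. If n > K then |(-5n + 9)/(2n + 10) + 5/2| ≤ 17/n < ε.

K = 17/ε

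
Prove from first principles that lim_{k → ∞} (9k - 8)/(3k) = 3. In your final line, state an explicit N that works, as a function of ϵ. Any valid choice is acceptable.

N = (8/3)/ϵ

Fix ϵ > 0. For k ≥ 1, |(9k - 8)/(3k) − 3| = |-24|/(3(3k)) = 24/(3(3k)).
Since 3k ≥ 3k for k ≥ 1, this is ≤ 24/(3·3k) = (8/3)/k.
So |(9k - 8)/(3k) − 3| < ϵ whenever k > (8/3)/ϵ.
Take N = (8/3)/ϵ. If k > N then |(9k - 8)/(3k) − 3| ≤ (8/3)/k < ϵ.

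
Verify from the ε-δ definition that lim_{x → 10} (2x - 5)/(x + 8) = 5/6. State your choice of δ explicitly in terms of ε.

Suppose ε > 0. We want δ > 0 with 0 < |x − 10| < δ ⇒ |(2x - 5)/(x + 8) − (5/6)| < ε.
Combining over a common denominator, (2x - 5)/(x + 8) − (5/6) = [(2x - 5)·18 − 15·(x + 8)] / [18·(x + 8)] = 21(x − 10) / (18(x + 8)).
So |(2x - 5)/(x + 8) − (5/6)| = 21|x − 10| / (18·|x + 8|).
Restrict δ ≤ 9. Then |x − 10| < 9 gives |x + 8| = |(x − 10) + 18| ≥ 18 − 9 = 9.
Hence |(2x - 5)/(x + 8) − (5/6)| < 21|x − 10|/(18·9) = (7/54)|x − 10|, which is < ε once |x − 10| < (54/7)ε.
Take δ = min(9, (54/7)ε). Then 0 < |x − 10| < δ forces both bounds, so |(2x - 5)/(x + 8) − (5/6)| < ε.

δ = min(9, (54/7)ε)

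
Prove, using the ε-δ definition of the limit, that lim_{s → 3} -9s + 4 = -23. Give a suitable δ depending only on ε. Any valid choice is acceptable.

δ = ε/9

Let ε > 0. We need δ > 0 so that 0 < |s − 3| < δ implies |(-9s + 4) + 23| < ε.
Since (-9s + 4) + 23 = -9(s − 3), we have |(-9s + 4) + 23| = 9|s − 3|.
So 9|s − 3| < ε exactly when |s − 3| < ε/9.
Choosing δ = ε/9 gives |(-9s + 4) + 23| = 9|s − 3| < ε whenever |s − 3| < δ.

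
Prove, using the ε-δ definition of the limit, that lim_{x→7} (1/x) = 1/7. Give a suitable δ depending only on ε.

δ = min(7/2, (49/2)ε)

Let ε > 0. We seek δ > 0 such that 0 < |x − 7| < δ implies |1/x − (1/7)| < ε.
|1/x − (1/7)| = |7 − x|/(7·|x|) = |x − 7|/(7|x|).
Require δ ≤ 7/2 so that |x| > 7 − 7/2 = 7/2, hence 7|x| > 49/2.
Then |1/x − (1/7)| < |x − 7|/(49/2), which is < ε when |x − 7| < (49/2)ε.
Take δ = min(7/2, (49/2)ε). Then 0 < |x − 7| < δ gives both |x − 7| < 7/2 and |x − 7| < (49/2)ε, so |1/x − (1/7)| < ε.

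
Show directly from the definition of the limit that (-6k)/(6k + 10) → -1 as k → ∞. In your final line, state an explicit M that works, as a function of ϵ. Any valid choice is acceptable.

Suppose ϵ > 0. For k ≥ 1, |(-6k)/(6k + 10) + 1| = |60|/(6(6k + 10)) = 60/(6(6k + 10)).
Since 6k + 10 ≥ 6k for k ≥ 1, this is ≤ 60/(6·6k) = (5/3)/k.
So |(-6k)/(6k + 10) + 1| < ϵ whenever k > (5/3)/ϵ.
Take M = (5/3)/ϵ. If k > M then |(-6k)/(6k + 10) + 1| ≤ (5/3)/k < ϵ.

M = (5/3)/ϵ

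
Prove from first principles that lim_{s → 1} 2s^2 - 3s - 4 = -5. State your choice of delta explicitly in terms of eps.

Let eps > 0. We want delta > 0 such that 0 < |s − 1| < delta implies |(2s^2 - 3s - 4) + 5| < eps.
(2s^2 - 3s - 4) + 5 = 2s^2 - 3s + 1 = (s − 1)(2s - 1).
So |(2s^2 - 3s - 4) + 5| = |s − 1|·|2s - 1|.
Require delta ≤ 1. Then |s − 1| < 1 gives |s| < 2, and by the triangle inequality |2s - 1| ≤ 2·2 + 1 = 5.
Hence |(2s^2 - 3s - 4) + 5| ≤ 5|s − 1| < eps provided |s − 1| < eps/5.
Take delta = min(1, eps/5). Then 0 < |s − 1| < delta gives both |s − 1| < 1 and |s − 1| < eps/5, so |(2s^2 - 3s - 4) + 5| < eps.

delta = min(1, eps/5)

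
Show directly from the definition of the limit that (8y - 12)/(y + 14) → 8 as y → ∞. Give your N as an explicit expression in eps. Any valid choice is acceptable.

Suppose eps > 0. We seek N > 0 such that y > N implies |(8y - 12)/(y + 14) − 8| < eps.
(8y - 12)/(y + 14) − 8 = ((8y - 12) − 8(y + 14)) / ((y + 14)) = -124/((y + 14)).
For y > 0 we have y + 14 > y, so |(8y - 12)/(y + 14) − 8| = 124/((y + 14)) < 124/(y) = 124/y.
Thus |(8y - 12)/(y + 14) − 8| < eps whenever y > 124/eps.
Take N = 124/eps. If y > N then |(8y - 12)/(y + 14) − 8| < 124/y < eps.

N = 124/eps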